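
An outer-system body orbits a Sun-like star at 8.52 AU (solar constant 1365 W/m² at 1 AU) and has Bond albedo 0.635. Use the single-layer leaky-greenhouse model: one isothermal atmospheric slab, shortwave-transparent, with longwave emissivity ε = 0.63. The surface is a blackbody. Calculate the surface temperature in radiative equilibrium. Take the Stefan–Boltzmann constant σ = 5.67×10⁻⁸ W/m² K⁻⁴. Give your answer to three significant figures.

81.5 K

By the inverse-square law, S = 1365/8.52² = 18.80 W/m².
The planet radiates to space at T_e = [S(1−α)/(4σ)]^(1/4) = 74.17 K.
For a single slab of emissivity ε, T_s⁴ = 2T_e⁴/(2−ε); thus T_s = 74.17·(1.46)^(1/4) = 81.53 K.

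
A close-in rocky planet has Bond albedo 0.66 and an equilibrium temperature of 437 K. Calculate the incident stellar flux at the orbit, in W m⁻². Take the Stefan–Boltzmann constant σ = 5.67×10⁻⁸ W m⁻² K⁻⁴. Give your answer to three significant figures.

24300 W m⁻²

From S(1−α)/4 = σT⁴: S = 4σT⁴/(1−α).
σT⁴ = 5.67×10⁻⁸·(437)⁴ = 2068 W m⁻².
S = 4·2068/0.34 = 24330 W m⁻².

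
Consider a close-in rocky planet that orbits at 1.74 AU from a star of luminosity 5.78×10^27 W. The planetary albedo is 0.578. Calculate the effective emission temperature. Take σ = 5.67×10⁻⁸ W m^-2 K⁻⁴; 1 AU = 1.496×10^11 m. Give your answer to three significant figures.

d = 1.74 × 1.496×10^11 m = 2.603×10^11 m.
Spreading L over a sphere of radius d: S = 5.78×10^27/(4π·2.60×10^11²) = 6788 W m^-2.
The planet absorbs (1−α)S over its disc πR² and re-emits over 4πR², so the mean absorbed flux is (1−0.578)·6788/4 = 716.2 W m^-2.
In equilibrium σT⁴ equals this, so T = 335.2 K.

335 K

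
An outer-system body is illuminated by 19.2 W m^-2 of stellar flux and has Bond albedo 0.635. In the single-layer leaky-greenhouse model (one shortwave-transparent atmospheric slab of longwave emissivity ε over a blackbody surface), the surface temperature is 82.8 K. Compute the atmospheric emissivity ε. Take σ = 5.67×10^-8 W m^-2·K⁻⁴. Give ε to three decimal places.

0.685

TOA balance gives T_e = 74.56 K.
Since (2−ε)/2 = (T_e/T_s)⁴ = 0.6574, ε = 0.6852.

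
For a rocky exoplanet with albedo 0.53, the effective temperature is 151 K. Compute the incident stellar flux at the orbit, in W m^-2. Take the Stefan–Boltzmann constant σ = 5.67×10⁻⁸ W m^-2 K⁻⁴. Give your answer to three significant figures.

Invert the energy balance for S: S = 4σT⁴/(1−α).
σT⁴ = 5.67×10⁻⁸·(151)⁴ = 29.48 W m^-2.
So S = 4×29.48/(1−0.53) = 250.9 W m^-2.

251 W m^-2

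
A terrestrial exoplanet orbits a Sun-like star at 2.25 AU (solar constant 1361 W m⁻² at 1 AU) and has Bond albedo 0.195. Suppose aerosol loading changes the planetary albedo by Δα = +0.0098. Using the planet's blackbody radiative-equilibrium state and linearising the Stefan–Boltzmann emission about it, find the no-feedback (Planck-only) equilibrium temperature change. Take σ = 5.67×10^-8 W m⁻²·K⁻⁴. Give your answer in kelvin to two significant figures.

Irradiance scales as 1/d², so S = 1361 W m⁻² × (1/2.25)² = 268.8 W m⁻².
The baseline emission temperature is T_e = 175.8 K.
ΔF = −(S/4)Δα = −(268.8/4)×(+0.0098) = -0.6587 W m⁻².
Linearising σT⁴ gives d(σT⁴)/dT = 4σT_e³ = 1.231 W m⁻² per K.
So ΔT₀ = -0.6587/1.231 = -0.535 K.

-0.53 kelvin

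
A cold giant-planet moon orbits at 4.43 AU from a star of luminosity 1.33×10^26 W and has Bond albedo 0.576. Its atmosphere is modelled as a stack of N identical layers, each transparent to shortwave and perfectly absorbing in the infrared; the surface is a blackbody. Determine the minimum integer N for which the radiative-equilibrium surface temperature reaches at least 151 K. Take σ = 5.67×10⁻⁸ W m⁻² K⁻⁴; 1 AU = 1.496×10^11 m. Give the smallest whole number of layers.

11

Orbital distance: d = 4.43 AU = 6.627×10^11 m.
S = L/(4πd²) = 24.10 W m⁻².
Top-of-atmosphere balance: σT_e⁴ = S(1−α)/4 = 2.554 W m⁻² → T_e = 81.93 K.
T_s = (N+1)^(1/4)·T_e ≥ 151 K requires N+1 ≥ (T_s/T_e)⁴ = (151/81.93)⁴ = 11.540.
So N ≥ 10.540; the smallest integer is N = 11.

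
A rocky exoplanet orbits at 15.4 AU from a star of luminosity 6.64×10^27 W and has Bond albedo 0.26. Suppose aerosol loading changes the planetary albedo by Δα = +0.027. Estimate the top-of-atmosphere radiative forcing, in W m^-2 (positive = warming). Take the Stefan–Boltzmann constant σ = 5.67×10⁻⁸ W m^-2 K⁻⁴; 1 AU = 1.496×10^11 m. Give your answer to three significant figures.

-0.672 W m^-2

d = 15.4 × 1.496×10^11 m = 2.304×10^12 m.
S = L/(4πd²) = 99.55 W m^-2.
ΔF = −(S/4)Δα = −(99.55/4)×(+0.027) = -0.6720 W m^-2.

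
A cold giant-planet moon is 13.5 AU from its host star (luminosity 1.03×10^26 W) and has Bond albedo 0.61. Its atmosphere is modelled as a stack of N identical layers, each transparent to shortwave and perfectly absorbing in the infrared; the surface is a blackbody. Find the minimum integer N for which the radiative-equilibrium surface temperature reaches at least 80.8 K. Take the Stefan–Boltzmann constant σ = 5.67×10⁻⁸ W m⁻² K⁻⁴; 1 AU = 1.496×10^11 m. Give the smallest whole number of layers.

12

Orbital distance: d = 13.5 AU = 2.020×10^12 m.
Flux at the orbit: S = L/(4πd²) = 1.03×10^26/(4π·(2.02×10^12)²) = 2.010 W m⁻².
Top-of-atmosphere balance: σT_e⁴ = S(1−α)/4 = 0.1959 W m⁻² → T_e = 43.12 K.
Since T_s⁴ = (N+1)T_e⁴, we need N ≥ (T_s/T_e)⁴ − 1 = 11.335.
The minimum whole number is N = 12.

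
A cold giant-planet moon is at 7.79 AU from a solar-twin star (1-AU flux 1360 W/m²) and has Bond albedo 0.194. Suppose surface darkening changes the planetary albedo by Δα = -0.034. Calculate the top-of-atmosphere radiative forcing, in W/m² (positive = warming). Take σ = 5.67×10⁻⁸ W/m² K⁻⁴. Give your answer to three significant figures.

By the inverse-square law, S = 1360/7.79² = 22.41 W/m².
TOA radiative forcing: ΔF = −S·Δα/4 = −22.41·(-0.034)/4 = 0.1905 W/m².

0.190 W/m²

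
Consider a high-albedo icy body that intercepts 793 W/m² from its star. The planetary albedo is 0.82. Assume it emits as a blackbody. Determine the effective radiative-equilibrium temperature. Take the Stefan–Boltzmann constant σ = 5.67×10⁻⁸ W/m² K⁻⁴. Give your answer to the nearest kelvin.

Averaging over the sphere, the absorbed flux is S(1−α)/4 = 35.69 W/m².
In equilibrium σT⁴ equals this, so T = 158.4 K.

158 K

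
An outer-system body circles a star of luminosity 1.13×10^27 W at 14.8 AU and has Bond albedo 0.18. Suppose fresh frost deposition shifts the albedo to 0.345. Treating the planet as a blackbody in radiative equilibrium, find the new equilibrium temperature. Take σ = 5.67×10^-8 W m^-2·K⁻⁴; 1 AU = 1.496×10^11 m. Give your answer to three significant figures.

d = 14.8 × 1.496×10^11 m = 2.214×10^12 m.
Spreading L over a sphere of radius d: S = 1.13×10^27/(4π·2.21×10^12²) = 18.34 W m^-2.
T₂ = [S(1−α₂)/(4σ)]^(1/4) = [18.34·0.655/(4σ)]^(1/4) = 85.31 K.

85.3 kelvin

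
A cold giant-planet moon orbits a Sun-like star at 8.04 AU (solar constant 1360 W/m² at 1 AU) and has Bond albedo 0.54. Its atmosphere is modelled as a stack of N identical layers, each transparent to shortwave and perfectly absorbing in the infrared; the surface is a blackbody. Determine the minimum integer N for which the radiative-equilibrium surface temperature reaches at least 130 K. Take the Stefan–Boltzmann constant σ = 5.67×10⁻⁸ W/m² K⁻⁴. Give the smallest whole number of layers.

6

Flux at the orbit: S = 1360/(8.04)² = 21.04 W/m².
OLR = S(1−α)/4 = 2.419 W/m²; the top layer radiates at T_e = 80.82 K.
T_s = (N+1)^(1/4)·T_e ≥ 130 K requires N+1 ≥ (T_s/T_e)⁴ = (130/80.82)⁴ = 6.693.
Rounding up, N = 6.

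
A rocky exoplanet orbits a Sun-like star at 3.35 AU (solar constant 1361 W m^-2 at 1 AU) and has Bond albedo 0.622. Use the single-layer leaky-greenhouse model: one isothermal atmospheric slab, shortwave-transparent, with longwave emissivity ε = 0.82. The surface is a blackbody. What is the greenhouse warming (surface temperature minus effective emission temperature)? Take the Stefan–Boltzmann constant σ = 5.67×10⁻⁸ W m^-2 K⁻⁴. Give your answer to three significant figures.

Irradiance scales as 1/d², so S = 1361 W m^-2 × (1/3.35)² = 121.3 W m^-2.
At the top of the atmosphere, σT_e⁴ = S(1−α)/4 = 11.46 W m^-2, giving T_e = 119.2 K.
The surface balance (absorbed SW + ε·downward IR = σT_s⁴) with T_a⁴ = T_s⁴/2 reduces to T_s = T_e·[2/(2−ε)]^¼ = 136.0 K.
T_s − T_e = 136.0 − 119.2 = 16.81 K.

16.8 K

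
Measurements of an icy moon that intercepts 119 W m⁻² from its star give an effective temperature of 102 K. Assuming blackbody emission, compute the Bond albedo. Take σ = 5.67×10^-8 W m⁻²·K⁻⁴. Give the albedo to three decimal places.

Rearranging the radiative balance, α = 1 − 4σT⁴/S.
4σT⁴ = 4·5.67×10⁻⁸·(102)⁴ = 24.55 W m⁻².
1−α = 24.55/119.0 = 0.2063, so α = 0.7937.

0.794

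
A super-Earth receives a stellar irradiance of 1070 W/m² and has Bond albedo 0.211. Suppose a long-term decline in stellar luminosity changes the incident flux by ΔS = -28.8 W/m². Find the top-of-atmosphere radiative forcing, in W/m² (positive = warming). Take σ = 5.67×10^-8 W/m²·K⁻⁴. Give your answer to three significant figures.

-5.68 W/m²

TOA radiative forcing: ΔF = (1−α)ΔS/4 = 0.789·(-28.8)/4 = -5.681 W/m².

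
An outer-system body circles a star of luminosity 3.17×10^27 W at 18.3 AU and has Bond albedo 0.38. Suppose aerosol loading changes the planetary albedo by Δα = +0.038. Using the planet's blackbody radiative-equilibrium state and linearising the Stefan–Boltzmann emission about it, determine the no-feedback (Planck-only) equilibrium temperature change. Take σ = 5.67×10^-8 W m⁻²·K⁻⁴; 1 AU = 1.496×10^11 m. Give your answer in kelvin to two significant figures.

-1.5 K

d = 18.3 × 1.496×10^11 m = 2.738×10^12 m.
Flux at the orbit: S = L/(4πd²) = 3.17×10^27/(4π·(2.74×10^12)²) = 33.66 W m⁻².
Unperturbed T_e = [33.66·(1−0.38)/(4σ)]^¼ = 97.94 K.
ΔF = −(S/4)Δα = −(33.66/4)×(+0.038) = -0.3197 W m⁻².
Linearising σT⁴ gives d(σT⁴)/dT = 4σT_e³ = 0.2131 W m⁻² per K.
ΔT₀ = ΔF/λ_P = -0.3197/0.2131 = -1.50 K.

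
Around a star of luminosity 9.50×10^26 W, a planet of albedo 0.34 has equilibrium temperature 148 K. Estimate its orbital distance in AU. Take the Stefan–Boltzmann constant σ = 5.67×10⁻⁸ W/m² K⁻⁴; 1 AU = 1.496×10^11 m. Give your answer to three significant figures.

4.53 AU

Energy balance gives S = 4σT⁴/(1−α) = 164.9 W/m².
S = L/(4πd²) → d = √(L/4πS) = √(9.50×10^26/(4π·164.9)) = 6.771×10^11 m = 4.526 AU.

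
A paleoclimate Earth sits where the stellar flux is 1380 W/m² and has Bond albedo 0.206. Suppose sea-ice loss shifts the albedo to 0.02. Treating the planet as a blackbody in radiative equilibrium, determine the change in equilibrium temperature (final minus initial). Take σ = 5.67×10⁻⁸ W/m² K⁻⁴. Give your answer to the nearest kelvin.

Initial: T₁ = [S(1−0.206)/(4σ)]^(1/4) = 263.6 K.
Final:   T₂ = [S(1−0.02)/(4σ)]^(1/4) = 277.9 K.
Change: 277.9 − 263.6 = 14.24 K.

14 K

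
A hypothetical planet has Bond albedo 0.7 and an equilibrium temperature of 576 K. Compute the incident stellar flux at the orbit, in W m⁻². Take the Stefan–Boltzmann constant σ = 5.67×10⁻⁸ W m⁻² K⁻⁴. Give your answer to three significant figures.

83200 W m⁻²

From S(1−α)/4 = σT⁴: S = 4σT⁴/(1−α).
The emitted flux is σT⁴ = 6241 W m⁻².
S = 4·6241/0.3 = 83220 W m⁻².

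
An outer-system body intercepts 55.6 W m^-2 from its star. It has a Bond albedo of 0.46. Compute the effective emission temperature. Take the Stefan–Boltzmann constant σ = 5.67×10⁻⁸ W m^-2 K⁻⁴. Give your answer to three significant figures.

107 K

The planet absorbs (1−α)S over its disc πR² and re-emits over 4πR², so the mean absorbed flux is (1−0.46)·55.60/4 = 7.506 W m^-2.
Balancing against σT⁴: T = (7.506/5.67×10⁻⁸)^(1/4) = 107.3 K.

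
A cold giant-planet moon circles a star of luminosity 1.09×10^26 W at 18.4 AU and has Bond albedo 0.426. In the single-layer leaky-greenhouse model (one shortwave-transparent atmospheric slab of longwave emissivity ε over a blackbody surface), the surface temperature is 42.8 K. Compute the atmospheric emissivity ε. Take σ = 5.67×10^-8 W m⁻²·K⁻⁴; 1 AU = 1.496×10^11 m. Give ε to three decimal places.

0.273

Orbital distance: d = 18.4 AU = 2.753×10^12 m.
Flux at the orbit: S = L/(4πd²) = 1.09×10^26/(4π·(2.75×10^12)²) = 1.145 W m⁻².
TOA balance gives T_e = 41.26 K.
Inverting T_s⁴ = 2T_e⁴/(2−ε): (T_e/T_s)⁴ = 0.8634, so ε = 2(1 − 0.8634) = 0.2732.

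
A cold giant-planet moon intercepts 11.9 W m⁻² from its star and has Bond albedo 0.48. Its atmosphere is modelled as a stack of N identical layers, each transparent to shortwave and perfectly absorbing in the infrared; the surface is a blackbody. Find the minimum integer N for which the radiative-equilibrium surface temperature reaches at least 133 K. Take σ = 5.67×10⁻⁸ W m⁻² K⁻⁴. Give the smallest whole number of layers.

OLR = S(1−α)/4 = 1.547 W m⁻²; the top layer radiates at T_e = 72.27 K.
T_s = (N+1)^(1/4)·T_e ≥ 133 K requires N+1 ≥ (T_s/T_e)⁴ = (133/72.27)⁴ = 11.468.
Rounding up, N = 11.

11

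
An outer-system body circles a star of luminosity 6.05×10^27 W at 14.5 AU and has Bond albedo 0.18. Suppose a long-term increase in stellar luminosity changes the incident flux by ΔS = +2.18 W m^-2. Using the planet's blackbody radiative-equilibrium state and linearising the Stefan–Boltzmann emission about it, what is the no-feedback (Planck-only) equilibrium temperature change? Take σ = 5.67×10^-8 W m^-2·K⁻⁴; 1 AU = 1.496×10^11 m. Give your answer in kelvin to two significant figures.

Orbital distance: d = 14.5 AU = 2.169×10^12 m.
S = L/(4πd²) = 102.3 W m^-2.
The baseline emission temperature is T_e = 138.7 K.
Only a fraction (1−α) is absorbed and it's spread over 4πR², so ΔF = (1−α)ΔS/4 = 0.4469 W m^-2.
Planck response: λ_P = 4σT_e³ = 4·5.67×10⁻⁸·(138.7)³ = 0.6050 W m^-2/K.
Hence the no-feedback warming is ΔF/(4σT_e³) = 0.739 K.

0.74 K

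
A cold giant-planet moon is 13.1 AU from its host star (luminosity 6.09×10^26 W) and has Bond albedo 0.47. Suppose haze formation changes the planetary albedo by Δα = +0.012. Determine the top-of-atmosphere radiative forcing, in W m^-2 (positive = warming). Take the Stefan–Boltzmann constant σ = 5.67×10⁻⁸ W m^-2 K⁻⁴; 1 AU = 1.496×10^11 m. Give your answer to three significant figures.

-0.0379 W m^-2

d = 13.1 × 1.496×10^11 m = 1.960×10^12 m.
S = L/(4πd²) = 12.62 W m^-2.
ΔF = −(S/4)Δα = −(12.62/4)×(+0.012) = -0.03785 W m^-2.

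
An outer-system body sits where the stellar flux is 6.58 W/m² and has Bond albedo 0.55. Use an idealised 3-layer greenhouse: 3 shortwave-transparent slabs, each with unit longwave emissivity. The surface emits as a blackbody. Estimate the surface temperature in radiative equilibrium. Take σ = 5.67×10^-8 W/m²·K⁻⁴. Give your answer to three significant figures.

85.0 K

The effective emission temperature is T_e = [S(1−α)/(4σ)]^¼ = 60.11 K.
For an N-layer opaque stack, T_s⁴ = (N+1)T_e⁴, hence T_s = (4)^(1/4)×60.11 K = 85.01 K.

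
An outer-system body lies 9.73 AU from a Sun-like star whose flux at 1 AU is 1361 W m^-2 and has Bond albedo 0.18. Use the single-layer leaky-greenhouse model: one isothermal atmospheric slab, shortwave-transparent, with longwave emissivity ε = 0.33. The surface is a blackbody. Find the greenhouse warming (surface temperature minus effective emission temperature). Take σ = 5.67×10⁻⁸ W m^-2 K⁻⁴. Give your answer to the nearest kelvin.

4 K

By the inverse-square law, S = 1361/9.73² = 14.38 W m^-2.
Effective emission temperature (TOA balance): σT_e⁴ = S(1−α)/4 = 2.947 W m^-2 → T_e = 84.91 K.
For a single slab of emissivity ε, T_s⁴ = 2T_e⁴/(2−ε); thus T_s = 84.91·(1.198)^(1/4) = 88.82 K.
Greenhouse warming: T_s − T_e = 3.915 K.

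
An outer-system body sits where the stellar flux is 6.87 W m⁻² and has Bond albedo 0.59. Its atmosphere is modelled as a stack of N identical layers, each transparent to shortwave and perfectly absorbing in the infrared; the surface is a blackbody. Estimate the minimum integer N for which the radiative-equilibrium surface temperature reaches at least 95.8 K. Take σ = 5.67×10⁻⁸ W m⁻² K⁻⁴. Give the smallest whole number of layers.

6

Top-of-atmosphere balance: σT_e⁴ = S(1−α)/4 = 0.7042 W m⁻² → T_e = 59.36 K.
Since T_s⁴ = (N+1)T_e⁴, we need N ≥ (T_s/T_e)⁴ − 1 = 5.782.
The minimum whole number is N = 6.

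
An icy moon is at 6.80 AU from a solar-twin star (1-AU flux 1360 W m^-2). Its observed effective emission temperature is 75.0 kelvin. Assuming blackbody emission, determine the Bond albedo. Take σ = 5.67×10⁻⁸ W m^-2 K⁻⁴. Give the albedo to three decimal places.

Flux at the orbit: S = 1360/(6.80)² = 29.41 W m^-2.
Energy balance: S(1−α)/4 = σT⁴, so 1−α = 4σT⁴/S.
4σT⁴ = 4·5.67×10⁻⁸·(75.0)⁴ = 7.176 W m^-2.
Hence α = 1 − 7.176/29.41 = 0.7560.

0.756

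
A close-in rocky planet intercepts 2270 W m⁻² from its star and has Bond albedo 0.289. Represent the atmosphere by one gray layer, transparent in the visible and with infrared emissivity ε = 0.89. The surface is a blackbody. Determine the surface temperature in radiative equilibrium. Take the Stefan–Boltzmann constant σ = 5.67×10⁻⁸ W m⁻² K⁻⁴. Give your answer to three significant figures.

337 K

At the top of the atmosphere, σT_e⁴ = S(1−α)/4 = 403.5 W m⁻², giving T_e = 290.4 K.
Surface balance with a leaky layer gives σT_s⁴ = σT_e⁴·2/(2−ε), so T_s = T_e·[2/(2−0.89)]^(1/4) = 336.5 K.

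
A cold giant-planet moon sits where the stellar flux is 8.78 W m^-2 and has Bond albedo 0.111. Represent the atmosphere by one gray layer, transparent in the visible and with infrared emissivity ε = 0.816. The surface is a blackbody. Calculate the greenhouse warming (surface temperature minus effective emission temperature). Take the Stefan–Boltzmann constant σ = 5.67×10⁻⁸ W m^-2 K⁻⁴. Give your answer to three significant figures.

10.7 K

The planet radiates to space at T_e = [S(1−α)/(4σ)]^(1/4) = 76.59 K.
For a single slab of emissivity ε, T_s⁴ = 2T_e⁴/(2−ε); thus T_s = 76.59·(1.689)^(1/4) = 87.32 K.
Greenhouse warming: T_s − T_e = 10.73 K.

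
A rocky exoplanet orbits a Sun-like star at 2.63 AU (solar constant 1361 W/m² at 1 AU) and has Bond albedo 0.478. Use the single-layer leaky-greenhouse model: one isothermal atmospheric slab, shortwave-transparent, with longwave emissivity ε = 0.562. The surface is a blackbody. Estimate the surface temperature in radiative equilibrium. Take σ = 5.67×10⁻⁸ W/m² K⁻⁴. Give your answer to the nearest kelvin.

Flux at the orbit: S = 1361/(2.63)² = 196.8 W/m².
Effective emission temperature (TOA balance): σT_e⁴ = S(1−α)/4 = 25.68 W/m² → T_e = 145.9 K.
Surface balance with a leaky layer gives σT_s⁴ = σT_e⁴·2/(2−ε), so T_s = T_e·[2/(2−0.562)]^(1/4) = 158.4 K.

158 K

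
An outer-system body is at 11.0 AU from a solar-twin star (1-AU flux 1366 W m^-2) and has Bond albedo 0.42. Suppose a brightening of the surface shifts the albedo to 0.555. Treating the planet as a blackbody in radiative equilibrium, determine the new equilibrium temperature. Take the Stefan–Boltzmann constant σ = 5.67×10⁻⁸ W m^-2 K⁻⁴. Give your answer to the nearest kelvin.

Flux at the orbit: S = 1366/(11.0)² = 11.29 W m^-2.
New equilibrium: T₂ = [(1−0.555)·11.29/(4σ)]^(1/4) = 68.60 K.

69 K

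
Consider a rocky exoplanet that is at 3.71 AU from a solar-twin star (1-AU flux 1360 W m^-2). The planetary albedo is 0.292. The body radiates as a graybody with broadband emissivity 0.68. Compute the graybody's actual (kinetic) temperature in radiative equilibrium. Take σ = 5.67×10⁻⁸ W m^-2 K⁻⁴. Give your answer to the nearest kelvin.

146 kelvin

By the inverse-square law, S = 1360/3.71² = 98.81 W m^-2.
Absorbed flux (global mean): S(1−α)/4 = 98.81·0.708/4 = 17.49 W m^-2.
Equating to εσT⁴ with ε = 0.68: T = (17.49/0.68σ)^(1/4) = 145.9 K.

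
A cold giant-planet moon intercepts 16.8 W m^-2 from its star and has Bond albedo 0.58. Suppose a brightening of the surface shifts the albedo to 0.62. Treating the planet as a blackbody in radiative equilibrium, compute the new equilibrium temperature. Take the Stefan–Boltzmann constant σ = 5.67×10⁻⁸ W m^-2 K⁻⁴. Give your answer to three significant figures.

72.8 K

T₂ = [S(1−α₂)/(4σ)]^(1/4) = [16.80·0.38/(4σ)]^(1/4) = 72.84 K.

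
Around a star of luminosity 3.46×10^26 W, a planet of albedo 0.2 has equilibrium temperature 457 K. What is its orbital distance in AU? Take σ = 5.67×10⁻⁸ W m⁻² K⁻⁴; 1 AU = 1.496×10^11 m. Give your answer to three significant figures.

The flux needed for this T is 4σT⁴/(1−0.2) = 12370 W m⁻².
From L = 4πd²S, d = √(3.46×10^26/(4π·12370)) = 4.719×10^10 m = 0.3154 AU.

0.315 AU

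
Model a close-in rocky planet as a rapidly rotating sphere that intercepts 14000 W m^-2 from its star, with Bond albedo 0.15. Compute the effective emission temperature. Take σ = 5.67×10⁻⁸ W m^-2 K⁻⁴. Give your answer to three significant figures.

Averaging over the sphere, the absorbed flux is S(1−α)/4 = 2975 W m^-2.
Set σT⁴ = 2975 → T = (2975/σ)^(1/4) = 478.6 K.

479 K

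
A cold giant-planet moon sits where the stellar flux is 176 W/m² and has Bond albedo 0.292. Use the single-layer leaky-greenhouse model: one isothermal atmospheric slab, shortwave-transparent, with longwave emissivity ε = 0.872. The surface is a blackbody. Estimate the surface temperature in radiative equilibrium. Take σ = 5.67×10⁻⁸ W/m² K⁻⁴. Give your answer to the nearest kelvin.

Effective emission temperature (TOA balance): σT_e⁴ = S(1−α)/4 = 31.15 W/m² → T_e = 153.1 K.
The surface balance (absorbed SW + ε·downward IR = σT_s⁴) with T_a⁴ = T_s⁴/2 reduces to T_s = T_e·[2/(2−ε)]^¼ = 176.7 K.

177 K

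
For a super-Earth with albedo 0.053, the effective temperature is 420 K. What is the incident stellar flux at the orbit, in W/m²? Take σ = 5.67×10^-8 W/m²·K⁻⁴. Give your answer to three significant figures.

From S(1−α)/4 = σT⁴: S = 4σT⁴/(1−α).
σT⁴ = 5.67×10⁻⁸·(420)⁴ = 1764 W/m².
S = 4·1764/0.947 = 7452 W/m².

7450 W/m²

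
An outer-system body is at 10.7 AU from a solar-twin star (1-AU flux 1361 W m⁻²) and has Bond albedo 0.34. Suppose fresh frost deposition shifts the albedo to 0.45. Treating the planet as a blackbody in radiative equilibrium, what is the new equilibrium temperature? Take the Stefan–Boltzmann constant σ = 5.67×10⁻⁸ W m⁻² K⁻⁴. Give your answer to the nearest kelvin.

By the inverse-square law, S = 1361/10.7² = 11.89 W m⁻².
T₂ = [S(1−α₂)/(4σ)]^(1/4) = [11.89·0.55/(4σ)]^(1/4) = 73.27 K.

73 K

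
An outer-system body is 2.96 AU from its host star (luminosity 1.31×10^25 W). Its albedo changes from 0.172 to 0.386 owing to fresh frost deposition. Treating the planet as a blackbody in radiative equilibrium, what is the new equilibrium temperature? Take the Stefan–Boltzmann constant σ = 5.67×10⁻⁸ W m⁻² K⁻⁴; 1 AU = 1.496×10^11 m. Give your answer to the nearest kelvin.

62 K

d = 2.96 × 1.496×10^11 m = 4.428×10^11 m.
Flux at the orbit: S = L/(4πd²) = 1.31×10^25/(4π·(4.43×10^11)²) = 5.316 W m⁻².
New equilibrium: T₂ = [(1−0.386)·5.316/(4σ)]^(1/4) = 61.59 K.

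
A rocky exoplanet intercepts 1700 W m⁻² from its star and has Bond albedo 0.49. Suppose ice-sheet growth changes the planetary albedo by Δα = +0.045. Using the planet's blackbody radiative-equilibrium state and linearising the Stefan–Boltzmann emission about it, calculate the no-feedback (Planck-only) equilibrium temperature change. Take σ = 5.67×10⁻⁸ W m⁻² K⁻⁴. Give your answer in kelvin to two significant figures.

-5.5 K

Unperturbed T_e = [1700·(1−0.49)/(4σ)]^¼ = 248.7 K.
ΔF = −(S/4)Δα = −(1700/4)×(+0.045) = -19.12 W m⁻².
Planck response: λ_P = 4σT_e³ = 4·5.67×10⁻⁸·(248.7)³ = 3.487 W m⁻²/K.
Hence the no-feedback warming is ΔF/(4σT_e³) = -5.48 K.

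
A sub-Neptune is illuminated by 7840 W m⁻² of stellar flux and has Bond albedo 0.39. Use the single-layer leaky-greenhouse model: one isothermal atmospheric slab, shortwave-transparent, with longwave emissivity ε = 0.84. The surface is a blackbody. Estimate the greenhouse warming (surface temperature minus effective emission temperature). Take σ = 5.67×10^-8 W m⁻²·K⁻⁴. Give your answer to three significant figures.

At the top of the atmosphere, σT_e⁴ = S(1−α)/4 = 1196 W m⁻², giving T_e = 381.1 K.
The surface balance (absorbed SW + ε·downward IR = σT_s⁴) with T_a⁴ = T_s⁴/2 reduces to T_s = T_e·[2/(2−ε)]^¼ = 436.7 K.
The atmosphere warms the surface by 55.59 K.

55.6 K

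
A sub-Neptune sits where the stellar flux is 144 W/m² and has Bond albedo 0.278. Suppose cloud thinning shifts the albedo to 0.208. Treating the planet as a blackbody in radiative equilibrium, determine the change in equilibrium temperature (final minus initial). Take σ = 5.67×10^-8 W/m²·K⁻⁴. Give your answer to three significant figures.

Initial: T₁ = [S(1−0.278)/(4σ)]^(1/4) = 146.3 K.
After:  T₂ = [144.0·0.792/(4σ)]^(1/4) = 149.7 K.
ΔT = T₂ − T₁ = 3.425 K.

3.42 K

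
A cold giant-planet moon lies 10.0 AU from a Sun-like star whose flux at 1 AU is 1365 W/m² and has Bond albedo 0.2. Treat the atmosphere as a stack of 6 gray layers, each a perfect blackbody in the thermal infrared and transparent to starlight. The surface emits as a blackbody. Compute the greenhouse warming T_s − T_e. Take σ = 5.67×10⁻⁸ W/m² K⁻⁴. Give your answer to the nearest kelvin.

Flux at the orbit: S = 1365/(10.0)² = 13.65 W/m².
Top-of-atmosphere balance: σT_e⁴ = S(1−α)/4 = 2.730 W/m² → T_e = 83.30 K.
T_s = (N+1)^(1/4)·T_e = 135.5 K.
Warming: T_s − T_e = 52.19 K.

52 K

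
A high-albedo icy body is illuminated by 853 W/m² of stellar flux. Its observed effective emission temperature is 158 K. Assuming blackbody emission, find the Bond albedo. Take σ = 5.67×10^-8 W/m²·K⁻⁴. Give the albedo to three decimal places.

0.834

From σT⁴ = S(1−α)/4 we invert for α: 1−α = 4σT⁴/S.
4σT⁴ = 4·5.67×10⁻⁸·(158)⁴ = 141.3 W/m².
1−α = 141.3/853.0 = 0.1657, so α = 0.8343.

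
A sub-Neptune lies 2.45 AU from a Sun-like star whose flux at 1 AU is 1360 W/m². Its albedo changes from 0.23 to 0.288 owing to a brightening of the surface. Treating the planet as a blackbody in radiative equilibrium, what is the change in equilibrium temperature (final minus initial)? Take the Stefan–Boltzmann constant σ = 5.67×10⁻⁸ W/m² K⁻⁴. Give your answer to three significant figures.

Irradiance scales as 1/d², so S = 1360 W/m² × (1/2.45)² = 226.6 W/m².
Initial: T₁ = [S(1−0.23)/(4σ)]^(1/4) = 166.5 K.
After:  T₂ = [226.6·0.712/(4σ)]^(1/4) = 163.3 K.
ΔT = T₂ − T₁ = -3.229 K.

-3.23 K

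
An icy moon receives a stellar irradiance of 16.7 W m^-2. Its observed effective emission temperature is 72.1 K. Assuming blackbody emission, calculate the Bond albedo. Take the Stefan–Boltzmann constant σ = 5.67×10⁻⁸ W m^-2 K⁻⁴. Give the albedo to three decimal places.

0.633

Energy balance: S(1−α)/4 = σT⁴, so 1−α = 4σT⁴/S.
σT⁴ = 1.532 W m^-2, so 4σT⁴ = 6.129 W m^-2.
1−α = 6.129/16.70 = 0.3670, so α = 0.6330.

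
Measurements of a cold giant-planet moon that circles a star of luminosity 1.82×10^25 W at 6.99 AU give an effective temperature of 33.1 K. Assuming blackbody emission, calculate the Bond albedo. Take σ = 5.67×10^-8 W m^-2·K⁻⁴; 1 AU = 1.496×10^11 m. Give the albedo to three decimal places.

Orbital distance: d = 6.99 AU = 1.046×10^12 m.
S = L/(4πd²) = 1.324 W m^-2.
Rearranging the radiative balance, α = 1 − 4σT⁴/S.
σT⁴ = 0.06806 W m^-2, so 4σT⁴ = 0.2722 W m^-2.
1−α = 0.2722/1.324 = 0.2055, so α = 0.7945.

0.794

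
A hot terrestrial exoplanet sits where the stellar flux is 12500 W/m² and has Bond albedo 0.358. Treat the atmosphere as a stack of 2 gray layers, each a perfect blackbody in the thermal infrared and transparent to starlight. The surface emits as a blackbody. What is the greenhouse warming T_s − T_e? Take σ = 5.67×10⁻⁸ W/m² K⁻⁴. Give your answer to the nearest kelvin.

OLR = S(1−α)/4 = 2006 W/m²; the top layer radiates at T_e = 433.7 K.
Surface: T_s = (3)^¼·T_e = 570.8 K.
Warming: T_s − T_e = 137.1 K.

137 K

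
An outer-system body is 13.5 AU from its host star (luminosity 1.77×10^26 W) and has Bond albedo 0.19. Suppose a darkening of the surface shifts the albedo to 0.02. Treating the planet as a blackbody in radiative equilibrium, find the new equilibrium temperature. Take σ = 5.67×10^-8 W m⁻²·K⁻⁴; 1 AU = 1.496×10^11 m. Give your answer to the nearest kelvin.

d = 13.5 × 1.496×10^11 m = 2.020×10^12 m.
Spreading L over a sphere of radius d: S = 1.77×10^26/(4π·2.02×10^12²) = 3.453 W m⁻².
T₂ = [S(1−α₂)/(4σ)]^(1/4) = [3.453·0.98/(4σ)]^(1/4) = 62.15 K.

62 K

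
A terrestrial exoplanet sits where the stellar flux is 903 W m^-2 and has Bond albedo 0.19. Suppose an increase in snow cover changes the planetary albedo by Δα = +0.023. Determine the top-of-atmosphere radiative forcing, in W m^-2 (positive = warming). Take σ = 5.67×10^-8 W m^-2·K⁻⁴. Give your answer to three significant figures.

-5.19 W m^-2

The change in absorbed flux is Δ[S(1−α)/4] = −SΔα/4 = -5.192 W m^-2.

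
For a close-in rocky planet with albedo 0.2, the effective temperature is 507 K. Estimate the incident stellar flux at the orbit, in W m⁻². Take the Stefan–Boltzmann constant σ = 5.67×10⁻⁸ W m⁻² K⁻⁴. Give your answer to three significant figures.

18700 W m⁻²

From S(1−α)/4 = σT⁴: S = 4σT⁴/(1−α).
σT⁴ = 5.67×10⁻⁸·(507)⁴ = 3746 W m⁻².
S = 4·3746/0.8 = 18730 W m⁻².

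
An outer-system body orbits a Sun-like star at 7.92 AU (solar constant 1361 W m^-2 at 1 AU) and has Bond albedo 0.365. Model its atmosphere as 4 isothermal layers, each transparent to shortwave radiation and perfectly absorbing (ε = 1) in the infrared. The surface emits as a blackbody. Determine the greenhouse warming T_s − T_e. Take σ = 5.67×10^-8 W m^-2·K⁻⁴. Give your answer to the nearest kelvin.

Flux at the orbit: S = 1361/(7.92)² = 21.70 W m^-2.
The effective emission temperature is T_e = [S(1−α)/(4σ)]^¼ = 88.28 K.
Surface: T_s = (5)^¼·T_e = 132.0 K.
So the greenhouse effect raises the surface by 132.0 − 88.28 = 43.73 K.

44 kelvin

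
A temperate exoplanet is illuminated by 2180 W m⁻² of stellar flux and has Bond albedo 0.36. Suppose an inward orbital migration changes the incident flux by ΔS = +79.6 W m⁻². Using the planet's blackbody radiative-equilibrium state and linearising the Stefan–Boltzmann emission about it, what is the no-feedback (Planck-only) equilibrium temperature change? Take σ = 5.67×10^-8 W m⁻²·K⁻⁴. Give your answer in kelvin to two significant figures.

2.6 K

Unperturbed T_e = [2180·(1−0.36)/(4σ)]^¼ = 280.1 K.
TOA radiative forcing: ΔF = (1−α)ΔS/4 = 0.64·(+79.6)/4 = 12.74 W m⁻².
The Planck feedback parameter is 4σT_e³ = 4.982 W m⁻²/K.
Hence the no-feedback warming is ΔF/(4σT_e³) = 2.56 K.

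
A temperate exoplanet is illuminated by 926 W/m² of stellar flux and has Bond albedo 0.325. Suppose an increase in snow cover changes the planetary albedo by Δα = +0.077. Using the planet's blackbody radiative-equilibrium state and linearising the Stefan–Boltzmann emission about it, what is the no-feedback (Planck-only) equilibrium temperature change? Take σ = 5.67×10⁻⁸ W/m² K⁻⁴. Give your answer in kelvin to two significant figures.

Reference equilibrium: T_e = [S(1−α)/(4σ)]^(1/4) = 229.1 K.
The change in absorbed flux is Δ[S(1−α)/4] = −SΔα/4 = -17.83 W/m².
Planck response: λ_P = 4σT_e³ = 4·5.67×10⁻⁸·(229.1)³ = 2.728 W/m²/K.
So ΔT₀ = -17.83/2.728 = -6.53 K.

-6.5 K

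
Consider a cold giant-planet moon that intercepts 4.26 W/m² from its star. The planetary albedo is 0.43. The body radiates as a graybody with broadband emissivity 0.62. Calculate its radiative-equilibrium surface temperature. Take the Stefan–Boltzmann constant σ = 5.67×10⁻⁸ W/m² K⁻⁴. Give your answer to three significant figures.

Absorbed flux (global mean): S(1−α)/4 = 4.260·0.57/4 = 0.6071 W/m².
Equating to εσT⁴ with ε = 0.62: T = (0.6071/0.62σ)^(1/4) = 64.46 K.

64.5 K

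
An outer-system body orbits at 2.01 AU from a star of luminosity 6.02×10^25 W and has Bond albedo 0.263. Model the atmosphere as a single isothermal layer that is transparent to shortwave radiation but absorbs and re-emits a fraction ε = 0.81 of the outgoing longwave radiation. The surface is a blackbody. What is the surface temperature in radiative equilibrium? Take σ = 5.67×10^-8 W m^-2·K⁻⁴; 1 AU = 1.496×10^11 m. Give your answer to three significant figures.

130 kelvin

d = 2.01 × 1.496×10^11 m = 3.007×10^11 m.
Flux at the orbit: S = L/(4πd²) = 6.02×10^25/(4π·(3.01×10^11)²) = 52.98 W m^-2.
Effective emission temperature (TOA balance): σT_e⁴ = S(1−α)/4 = 9.762 W m^-2 → T_e = 114.5 K.
Surface balance with a leaky layer gives σT_s⁴ = σT_e⁴·2/(2−ε), so T_s = T_e·[2/(2−0.81)]^(1/4) = 130.4 K.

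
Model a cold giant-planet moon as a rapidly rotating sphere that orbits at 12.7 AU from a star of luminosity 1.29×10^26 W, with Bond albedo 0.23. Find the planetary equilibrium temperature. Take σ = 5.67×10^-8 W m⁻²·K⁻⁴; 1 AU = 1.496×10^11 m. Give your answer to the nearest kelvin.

Orbital distance: d = 12.7 AU = 1.900×10^12 m.
S = L/(4πd²) = 2.844 W m⁻².
Averaging over the sphere, the absorbed flux is S(1−α)/4 = 0.5474 W m⁻².
Balancing against σT⁴: T = (0.5474/5.67×10⁻⁸)^(1/4) = 55.74 K.

56 kelvin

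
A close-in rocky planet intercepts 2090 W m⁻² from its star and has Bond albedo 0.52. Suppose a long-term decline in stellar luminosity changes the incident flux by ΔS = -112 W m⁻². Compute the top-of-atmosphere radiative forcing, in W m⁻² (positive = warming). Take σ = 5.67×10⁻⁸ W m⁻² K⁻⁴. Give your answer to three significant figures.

-13.4 W m⁻²

TOA radiative forcing: ΔF = (1−α)ΔS/4 = 0.48·(-112)/4 = -13.44 W m⁻².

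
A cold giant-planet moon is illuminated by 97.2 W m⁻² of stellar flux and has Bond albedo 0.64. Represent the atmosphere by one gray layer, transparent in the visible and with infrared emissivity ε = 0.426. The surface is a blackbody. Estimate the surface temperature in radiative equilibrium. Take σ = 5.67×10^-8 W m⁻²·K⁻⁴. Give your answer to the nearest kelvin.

The planet radiates to space at T_e = [S(1−α)/(4σ)]^(1/4) = 111.5 K.
Surface balance with a leaky layer gives σT_s⁴ = σT_e⁴·2/(2−ε), so T_s = T_e·[2/(2−0.426)]^(1/4) = 118.3 K.

118 K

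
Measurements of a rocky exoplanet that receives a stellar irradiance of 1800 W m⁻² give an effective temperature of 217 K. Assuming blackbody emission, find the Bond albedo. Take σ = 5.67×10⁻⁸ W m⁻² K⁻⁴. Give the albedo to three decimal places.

Rearranging the radiative balance, α = 1 − 4σT⁴/S.
σT⁴ = 125.7 W m⁻², so 4σT⁴ = 502.9 W m⁻².
Hence α = 1 − 502.9/1800 = 0.7206.

0.721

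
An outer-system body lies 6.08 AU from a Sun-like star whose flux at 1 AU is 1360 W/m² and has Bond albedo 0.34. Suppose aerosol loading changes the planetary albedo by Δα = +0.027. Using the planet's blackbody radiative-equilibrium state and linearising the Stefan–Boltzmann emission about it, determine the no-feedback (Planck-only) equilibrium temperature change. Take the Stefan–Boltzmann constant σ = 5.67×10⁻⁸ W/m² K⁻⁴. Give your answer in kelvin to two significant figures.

-1.0 K

Irradiance scales as 1/d², so S = 1360 W/m² × (1/6.08)² = 36.79 W/m².
The baseline emission temperature is T_e = 101.7 K.
ΔF = −(S/4)Δα = −(36.79/4)×(+0.027) = -0.2483 W/m².
The Planck feedback parameter is 4σT_e³ = 0.2387 W/m²/K.
So ΔT₀ = -0.2483/0.2387 = -1.04 K.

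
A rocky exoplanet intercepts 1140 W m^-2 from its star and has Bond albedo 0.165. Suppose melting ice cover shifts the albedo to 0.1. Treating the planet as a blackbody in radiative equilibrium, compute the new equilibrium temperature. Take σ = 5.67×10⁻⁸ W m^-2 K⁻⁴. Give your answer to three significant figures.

259 K

T₂ = [S(1−α₂)/(4σ)]^(1/4) = [1140·0.9/(4σ)]^(1/4) = 259.3 K.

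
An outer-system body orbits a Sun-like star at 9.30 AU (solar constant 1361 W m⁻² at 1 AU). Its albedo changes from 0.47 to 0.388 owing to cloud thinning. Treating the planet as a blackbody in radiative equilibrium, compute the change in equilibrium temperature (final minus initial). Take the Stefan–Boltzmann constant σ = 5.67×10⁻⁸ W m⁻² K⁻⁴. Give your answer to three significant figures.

2.85 kelvin

By the inverse-square law, S = 1361/9.30² = 15.74 W m⁻².
With α = 0.47, T₁ = 77.87 K.
Final:   T₂ = [S(1−0.388)/(4σ)]^(1/4) = 80.72 K.
Change: 80.72 − 77.87 = 2.852 K.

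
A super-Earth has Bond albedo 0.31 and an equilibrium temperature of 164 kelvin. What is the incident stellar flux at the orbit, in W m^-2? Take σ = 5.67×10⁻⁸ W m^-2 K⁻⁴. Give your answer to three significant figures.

238 W m^-2

From S(1−α)/4 = σT⁴: S = 4σT⁴/(1−α).
The emitted flux is σT⁴ = 41.02 W m^-2.
So S = 4×41.02/(1−0.31) = 237.8 W m^-2.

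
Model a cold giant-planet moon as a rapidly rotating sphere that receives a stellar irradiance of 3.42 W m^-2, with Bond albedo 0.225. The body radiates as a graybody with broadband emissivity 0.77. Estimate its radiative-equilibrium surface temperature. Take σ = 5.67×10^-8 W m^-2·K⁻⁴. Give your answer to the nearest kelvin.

Averaging over the sphere, the absorbed flux is S(1−α)/4 = 0.6626 W m^-2.
Radiative balance εσT⁴ = 0.6626 gives T = [0.6626/(0.77·σ)]^(1/4) = 62.42 K.

62 kelvin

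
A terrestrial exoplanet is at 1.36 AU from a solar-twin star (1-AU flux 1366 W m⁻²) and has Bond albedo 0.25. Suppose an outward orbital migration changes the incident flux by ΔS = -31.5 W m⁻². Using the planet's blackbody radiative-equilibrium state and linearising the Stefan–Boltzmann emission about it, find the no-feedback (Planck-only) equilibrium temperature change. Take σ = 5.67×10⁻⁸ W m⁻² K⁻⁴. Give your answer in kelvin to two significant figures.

-2.4 K

Flux at the orbit: S = 1366/(1.36)² = 738.5 W m⁻².
The baseline emission temperature is T_e = 222.3 K.
TOA radiative forcing: ΔF = (1−α)ΔS/4 = 0.75·(-31.5)/4 = -5.906 W m⁻².
Planck response: λ_P = 4σT_e³ = 4·5.67×10⁻⁸·(222.3)³ = 2.492 W m⁻²/K.
Hence the no-feedback warming is ΔF/(4σT_e³) = -2.37 K.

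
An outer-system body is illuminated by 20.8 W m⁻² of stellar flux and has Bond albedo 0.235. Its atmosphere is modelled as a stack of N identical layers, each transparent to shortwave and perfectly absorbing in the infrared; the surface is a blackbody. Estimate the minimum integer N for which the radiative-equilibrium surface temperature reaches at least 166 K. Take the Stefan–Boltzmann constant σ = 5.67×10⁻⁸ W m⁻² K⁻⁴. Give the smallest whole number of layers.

The effective emission temperature is T_e = [S(1−α)/(4σ)]^¼ = 91.52 K.
T_s = (N+1)^(1/4)·T_e ≥ 166 K requires N+1 ≥ (T_s/T_e)⁴ = (166/91.52)⁴ = 10.823.
So N ≥ 9.823; the smallest integer is N = 10.

10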